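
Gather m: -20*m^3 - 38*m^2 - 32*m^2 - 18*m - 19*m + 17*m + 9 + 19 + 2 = -20*m^3 - 70*m^2 - 20*m + 30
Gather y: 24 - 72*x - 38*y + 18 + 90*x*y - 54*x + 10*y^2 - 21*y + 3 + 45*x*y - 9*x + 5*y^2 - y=-135*x + 15*y^2 + y*(135*x - 60) + 45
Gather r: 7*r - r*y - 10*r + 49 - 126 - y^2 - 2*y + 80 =r*(-y - 3) - y^2 - 2*y + 3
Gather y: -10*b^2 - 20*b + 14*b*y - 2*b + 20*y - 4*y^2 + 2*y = -10*b^2 - 22*b - 4*y^2 + y*(14*b + 22)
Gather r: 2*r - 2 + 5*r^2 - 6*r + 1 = 5*r^2 - 4*r - 1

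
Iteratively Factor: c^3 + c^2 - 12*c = (c)*(c^2 + c - 12) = c*(c + 4)*(c - 3)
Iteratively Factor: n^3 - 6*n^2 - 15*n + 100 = (n - 5)*(n^2 - n - 20) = (n - 5)^2*(n + 4)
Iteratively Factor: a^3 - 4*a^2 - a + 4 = (a - 1)*(a^2 - 3*a - 4) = (a - 1)*(a + 1)*(a - 4)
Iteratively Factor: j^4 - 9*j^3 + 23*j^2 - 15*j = (j - 5)*(j^3 - 4*j^2 + 3*j) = (j - 5)*(j - 3)*(j^2 - j) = j*(j - 5)*(j - 3)*(j - 1)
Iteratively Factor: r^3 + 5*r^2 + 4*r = (r)*(r^2 + 5*r + 4) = r*(r + 4)*(r + 1)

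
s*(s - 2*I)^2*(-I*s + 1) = -I*s^4 - 3*s^3 - 4*s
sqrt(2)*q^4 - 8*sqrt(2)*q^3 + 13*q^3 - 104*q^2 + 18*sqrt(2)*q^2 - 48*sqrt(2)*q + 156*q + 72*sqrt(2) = (q - 6)*(q - 2)*(q + 6*sqrt(2))*(sqrt(2)*q + 1)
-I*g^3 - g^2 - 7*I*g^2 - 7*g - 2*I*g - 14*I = (g + 7)*(g - 2*I)*(-I*g + 1)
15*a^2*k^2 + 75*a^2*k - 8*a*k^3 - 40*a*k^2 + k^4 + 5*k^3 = k*(-5*a + k)*(-3*a + k)*(k + 5)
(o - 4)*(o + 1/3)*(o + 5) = o^3 + 4*o^2/3 - 59*o/3 - 20/3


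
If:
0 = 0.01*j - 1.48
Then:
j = 148.00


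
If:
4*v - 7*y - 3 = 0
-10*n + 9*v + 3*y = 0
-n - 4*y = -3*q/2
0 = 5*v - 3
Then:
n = 18/35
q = 4/35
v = 3/5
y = -3/35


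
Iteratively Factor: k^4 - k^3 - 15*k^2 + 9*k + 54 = (k + 2)*(k^3 - 3*k^2 - 9*k + 27) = (k - 3)*(k + 2)*(k^2 - 9) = (k - 3)^2*(k + 2)*(k + 3)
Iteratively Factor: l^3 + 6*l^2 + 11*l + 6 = (l + 3)*(l^2 + 3*l + 2) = (l + 2)*(l + 3)*(l + 1)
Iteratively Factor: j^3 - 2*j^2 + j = (j - 1)*(j^2 - j) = (j - 1)^2*(j)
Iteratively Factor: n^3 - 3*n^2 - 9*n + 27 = (n - 3)*(n^2 - 9) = (n - 3)^2*(n + 3)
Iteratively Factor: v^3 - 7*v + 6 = (v + 3)*(v^2 - 3*v + 2) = (v - 1)*(v + 3)*(v - 2)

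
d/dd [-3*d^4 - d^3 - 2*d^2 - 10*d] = -12*d^3 - 3*d^2 - 4*d - 10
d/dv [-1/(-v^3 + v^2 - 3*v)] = (-3*v^2 + 2*v - 3)/(v^2*(v^2 - v + 3)^2)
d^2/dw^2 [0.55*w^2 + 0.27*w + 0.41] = 1.10000000000000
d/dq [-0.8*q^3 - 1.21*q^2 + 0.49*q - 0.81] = -2.4*q^2 - 2.42*q + 0.49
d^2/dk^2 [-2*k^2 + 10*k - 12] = -4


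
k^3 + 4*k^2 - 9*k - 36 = (k - 3)*(k + 3)*(k + 4)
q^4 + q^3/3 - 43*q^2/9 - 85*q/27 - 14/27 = (q - 7/3)*(q + 1/3)^2*(q + 2)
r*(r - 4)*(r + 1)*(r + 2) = r^4 - r^3 - 10*r^2 - 8*r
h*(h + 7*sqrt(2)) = h^2 + 7*sqrt(2)*h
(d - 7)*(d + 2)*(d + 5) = d^3 - 39*d - 70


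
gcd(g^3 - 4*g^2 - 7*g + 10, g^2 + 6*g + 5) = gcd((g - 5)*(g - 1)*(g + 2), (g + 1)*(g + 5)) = 1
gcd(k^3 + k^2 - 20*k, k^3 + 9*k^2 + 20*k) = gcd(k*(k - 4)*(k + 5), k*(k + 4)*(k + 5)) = k^2 + 5*k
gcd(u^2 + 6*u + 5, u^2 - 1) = u + 1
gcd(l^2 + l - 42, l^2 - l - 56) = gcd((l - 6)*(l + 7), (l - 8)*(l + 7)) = l + 7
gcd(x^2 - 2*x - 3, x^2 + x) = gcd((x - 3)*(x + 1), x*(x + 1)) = x + 1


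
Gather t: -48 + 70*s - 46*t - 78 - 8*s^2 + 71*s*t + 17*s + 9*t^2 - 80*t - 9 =-8*s^2 + 87*s + 9*t^2 + t*(71*s - 126) - 135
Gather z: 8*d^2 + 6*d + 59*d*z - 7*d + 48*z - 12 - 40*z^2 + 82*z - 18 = 8*d^2 - d - 40*z^2 + z*(59*d + 130) - 30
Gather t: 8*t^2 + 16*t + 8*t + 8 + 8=8*t^2 + 24*t + 16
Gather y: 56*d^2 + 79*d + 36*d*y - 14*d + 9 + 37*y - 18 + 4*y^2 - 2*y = 56*d^2 + 65*d + 4*y^2 + y*(36*d + 35) - 9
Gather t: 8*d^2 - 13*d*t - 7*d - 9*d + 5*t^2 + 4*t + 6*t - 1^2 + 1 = 8*d^2 - 16*d + 5*t^2 + t*(10 - 13*d)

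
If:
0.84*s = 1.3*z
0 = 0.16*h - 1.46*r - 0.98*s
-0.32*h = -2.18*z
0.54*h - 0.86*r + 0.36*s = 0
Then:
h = 0.00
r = 0.00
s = 0.00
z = 0.00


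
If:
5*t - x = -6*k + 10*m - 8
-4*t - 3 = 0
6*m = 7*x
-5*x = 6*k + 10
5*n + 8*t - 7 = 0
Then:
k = -1775/1272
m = -161/424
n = 13/5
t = -3/4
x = -69/212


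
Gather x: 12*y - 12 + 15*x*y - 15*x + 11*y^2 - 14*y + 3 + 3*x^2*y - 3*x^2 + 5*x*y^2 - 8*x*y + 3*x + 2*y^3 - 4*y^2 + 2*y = x^2*(3*y - 3) + x*(5*y^2 + 7*y - 12) + 2*y^3 + 7*y^2 - 9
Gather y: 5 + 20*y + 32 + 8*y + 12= 28*y + 49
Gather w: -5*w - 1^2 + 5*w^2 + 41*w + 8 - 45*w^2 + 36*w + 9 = -40*w^2 + 72*w + 16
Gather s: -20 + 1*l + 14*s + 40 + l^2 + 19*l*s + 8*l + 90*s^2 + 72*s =l^2 + 9*l + 90*s^2 + s*(19*l + 86) + 20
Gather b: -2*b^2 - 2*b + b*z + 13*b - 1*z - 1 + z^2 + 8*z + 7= -2*b^2 + b*(z + 11) + z^2 + 7*z + 6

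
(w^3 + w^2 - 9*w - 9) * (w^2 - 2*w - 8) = w^5 - w^4 - 19*w^3 + w^2 + 90*w + 72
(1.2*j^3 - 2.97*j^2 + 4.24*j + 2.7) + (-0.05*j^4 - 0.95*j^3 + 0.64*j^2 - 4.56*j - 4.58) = -0.05*j^4 + 0.25*j^3 - 2.33*j^2 - 0.319999999999999*j - 1.88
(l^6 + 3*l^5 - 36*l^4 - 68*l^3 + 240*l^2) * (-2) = -2*l^6 - 6*l^5 + 72*l^4 + 136*l^3 - 480*l^2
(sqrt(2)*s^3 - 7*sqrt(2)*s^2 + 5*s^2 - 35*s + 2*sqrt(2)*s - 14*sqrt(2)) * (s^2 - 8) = sqrt(2)*s^5 - 7*sqrt(2)*s^4 + 5*s^4 - 35*s^3 - 6*sqrt(2)*s^3 - 40*s^2 + 42*sqrt(2)*s^2 - 16*sqrt(2)*s + 280*s + 112*sqrt(2)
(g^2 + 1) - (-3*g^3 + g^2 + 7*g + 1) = 3*g^3 - 7*g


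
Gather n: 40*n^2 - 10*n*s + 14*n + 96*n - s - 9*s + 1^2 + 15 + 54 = 40*n^2 + n*(110 - 10*s) - 10*s + 70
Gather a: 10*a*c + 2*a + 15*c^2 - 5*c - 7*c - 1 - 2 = a*(10*c + 2) + 15*c^2 - 12*c - 3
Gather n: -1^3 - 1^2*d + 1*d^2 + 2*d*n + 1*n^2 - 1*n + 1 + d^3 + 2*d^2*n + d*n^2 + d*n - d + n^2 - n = d^3 + d^2 - 2*d + n^2*(d + 2) + n*(2*d^2 + 3*d - 2)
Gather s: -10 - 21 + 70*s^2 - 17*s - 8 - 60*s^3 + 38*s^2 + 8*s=-60*s^3 + 108*s^2 - 9*s - 39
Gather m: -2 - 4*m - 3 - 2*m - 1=-6*m - 6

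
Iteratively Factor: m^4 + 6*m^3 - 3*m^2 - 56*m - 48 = (m - 3)*(m^3 + 9*m^2 + 24*m + 16) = (m - 3)*(m + 4)*(m^2 + 5*m + 4) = (m - 3)*(m + 1)*(m + 4)*(m + 4)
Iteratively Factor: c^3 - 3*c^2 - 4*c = (c + 1)*(c^2 - 4*c) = (c - 4)*(c + 1)*(c)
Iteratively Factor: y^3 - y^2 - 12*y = (y + 3)*(y^2 - 4*y) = (y - 4)*(y + 3)*(y)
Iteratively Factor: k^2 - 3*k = (k)*(k - 3)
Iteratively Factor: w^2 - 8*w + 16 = (w - 4)*(w - 4)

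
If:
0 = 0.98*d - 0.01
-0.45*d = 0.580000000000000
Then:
No Solution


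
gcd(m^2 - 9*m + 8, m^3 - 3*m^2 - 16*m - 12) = 1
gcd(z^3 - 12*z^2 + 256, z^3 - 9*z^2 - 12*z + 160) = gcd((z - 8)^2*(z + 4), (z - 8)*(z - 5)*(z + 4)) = z^2 - 4*z - 32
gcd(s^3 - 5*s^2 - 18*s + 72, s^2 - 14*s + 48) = s - 6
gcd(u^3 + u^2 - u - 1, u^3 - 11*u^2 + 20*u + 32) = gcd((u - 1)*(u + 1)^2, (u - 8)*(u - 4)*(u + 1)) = u + 1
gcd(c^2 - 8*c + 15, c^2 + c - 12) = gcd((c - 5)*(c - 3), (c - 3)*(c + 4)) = c - 3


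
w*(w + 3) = w^2 + 3*w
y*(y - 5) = y^2 - 5*y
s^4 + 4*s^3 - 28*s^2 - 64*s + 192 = (s - 4)*(s - 2)*(s + 4)*(s + 6)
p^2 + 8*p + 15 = (p + 3)*(p + 5)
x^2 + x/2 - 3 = (x - 3/2)*(x + 2)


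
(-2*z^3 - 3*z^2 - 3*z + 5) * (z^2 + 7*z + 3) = -2*z^5 - 17*z^4 - 30*z^3 - 25*z^2 + 26*z + 15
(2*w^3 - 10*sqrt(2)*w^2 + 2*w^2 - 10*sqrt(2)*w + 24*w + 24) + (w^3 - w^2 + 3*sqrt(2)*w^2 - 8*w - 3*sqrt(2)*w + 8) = 3*w^3 - 7*sqrt(2)*w^2 + w^2 - 13*sqrt(2)*w + 16*w + 32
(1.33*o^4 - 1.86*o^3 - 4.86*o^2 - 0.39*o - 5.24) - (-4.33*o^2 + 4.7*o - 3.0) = 1.33*o^4 - 1.86*o^3 - 0.53*o^2 - 5.09*o - 2.24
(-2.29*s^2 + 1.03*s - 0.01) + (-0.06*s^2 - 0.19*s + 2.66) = -2.35*s^2 + 0.84*s + 2.65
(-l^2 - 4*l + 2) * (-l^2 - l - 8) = l^4 + 5*l^3 + 10*l^2 + 30*l - 16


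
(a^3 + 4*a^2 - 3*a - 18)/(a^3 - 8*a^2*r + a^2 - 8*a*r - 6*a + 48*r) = (-a - 3)/(-a + 8*r)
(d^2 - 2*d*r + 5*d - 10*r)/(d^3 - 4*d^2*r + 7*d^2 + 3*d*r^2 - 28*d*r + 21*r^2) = (d^2 - 2*d*r + 5*d - 10*r)/(d^3 - 4*d^2*r + 7*d^2 + 3*d*r^2 - 28*d*r + 21*r^2)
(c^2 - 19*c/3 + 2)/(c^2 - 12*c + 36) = (c - 1/3)/(c - 6)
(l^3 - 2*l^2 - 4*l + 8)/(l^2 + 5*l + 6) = (l^2 - 4*l + 4)/(l + 3)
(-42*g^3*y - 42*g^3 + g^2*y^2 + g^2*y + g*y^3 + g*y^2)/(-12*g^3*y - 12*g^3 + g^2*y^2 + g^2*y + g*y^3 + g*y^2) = (-42*g^2 + g*y + y^2)/(-12*g^2 + g*y + y^2)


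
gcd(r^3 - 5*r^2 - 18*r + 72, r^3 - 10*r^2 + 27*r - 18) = r^2 - 9*r + 18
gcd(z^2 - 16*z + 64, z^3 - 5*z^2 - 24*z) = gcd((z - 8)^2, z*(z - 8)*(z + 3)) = z - 8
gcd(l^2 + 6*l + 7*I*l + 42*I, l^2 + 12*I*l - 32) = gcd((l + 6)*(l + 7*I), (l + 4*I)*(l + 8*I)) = 1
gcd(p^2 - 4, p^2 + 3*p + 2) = p + 2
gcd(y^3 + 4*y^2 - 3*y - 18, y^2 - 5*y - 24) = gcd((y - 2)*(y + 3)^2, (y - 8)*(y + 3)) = y + 3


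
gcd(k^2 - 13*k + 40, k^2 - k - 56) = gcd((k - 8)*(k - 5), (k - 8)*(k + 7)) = k - 8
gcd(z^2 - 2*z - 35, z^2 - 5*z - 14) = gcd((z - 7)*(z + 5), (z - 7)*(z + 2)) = z - 7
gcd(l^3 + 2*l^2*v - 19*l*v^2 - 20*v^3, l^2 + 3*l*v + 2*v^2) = l + v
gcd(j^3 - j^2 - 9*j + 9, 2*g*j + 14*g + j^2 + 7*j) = 1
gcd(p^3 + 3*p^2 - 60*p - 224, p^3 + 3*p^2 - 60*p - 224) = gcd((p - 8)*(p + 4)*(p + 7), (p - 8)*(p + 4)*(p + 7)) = p^3 + 3*p^2 - 60*p - 224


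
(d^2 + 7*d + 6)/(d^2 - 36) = (d + 1)/(d - 6)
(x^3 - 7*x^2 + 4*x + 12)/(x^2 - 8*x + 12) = x + 1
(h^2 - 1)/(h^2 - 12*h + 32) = (h^2 - 1)/(h^2 - 12*h + 32)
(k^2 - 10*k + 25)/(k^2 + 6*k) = (k^2 - 10*k + 25)/(k*(k + 6))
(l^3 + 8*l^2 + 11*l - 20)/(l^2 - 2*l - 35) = (l^2 + 3*l - 4)/(l - 7)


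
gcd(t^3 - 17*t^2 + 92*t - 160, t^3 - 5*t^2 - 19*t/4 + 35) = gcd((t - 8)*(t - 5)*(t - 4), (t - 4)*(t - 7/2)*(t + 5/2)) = t - 4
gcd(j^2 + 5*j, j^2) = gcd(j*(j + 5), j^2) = j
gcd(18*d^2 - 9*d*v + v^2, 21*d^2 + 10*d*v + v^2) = 1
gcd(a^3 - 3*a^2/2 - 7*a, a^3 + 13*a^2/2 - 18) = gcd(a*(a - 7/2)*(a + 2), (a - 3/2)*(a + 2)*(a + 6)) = a + 2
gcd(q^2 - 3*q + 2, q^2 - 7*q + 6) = q - 1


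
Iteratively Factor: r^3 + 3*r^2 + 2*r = (r)*(r^2 + 3*r + 2) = r*(r + 1)*(r + 2)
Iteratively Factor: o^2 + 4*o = (o)*(o + 4)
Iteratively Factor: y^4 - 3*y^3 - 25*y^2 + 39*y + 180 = (y - 5)*(y^3 + 2*y^2 - 15*y - 36) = (y - 5)*(y - 4)*(y^2 + 6*y + 9) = (y - 5)*(y - 4)*(y + 3)*(y + 3)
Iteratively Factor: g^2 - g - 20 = (g + 4)*(g - 5)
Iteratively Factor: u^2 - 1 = (u - 1)*(u + 1)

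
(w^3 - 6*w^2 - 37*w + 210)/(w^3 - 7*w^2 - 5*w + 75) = (w^2 - w - 42)/(w^2 - 2*w - 15)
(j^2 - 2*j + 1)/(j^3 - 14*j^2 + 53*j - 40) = (j - 1)/(j^2 - 13*j + 40)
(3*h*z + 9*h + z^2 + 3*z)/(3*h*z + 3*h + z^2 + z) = (z + 3)/(z + 1)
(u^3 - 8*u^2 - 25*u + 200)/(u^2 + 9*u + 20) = (u^2 - 13*u + 40)/(u + 4)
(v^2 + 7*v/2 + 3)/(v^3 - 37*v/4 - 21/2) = 2/(2*v - 7)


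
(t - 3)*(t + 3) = t^2 - 9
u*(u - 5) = u^2 - 5*u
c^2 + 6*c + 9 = (c + 3)^2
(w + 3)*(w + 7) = w^2 + 10*w + 21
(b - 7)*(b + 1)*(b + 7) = b^3 + b^2 - 49*b - 49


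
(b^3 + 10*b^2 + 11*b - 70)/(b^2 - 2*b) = b + 12 + 35/b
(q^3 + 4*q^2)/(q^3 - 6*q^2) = (q + 4)/(q - 6)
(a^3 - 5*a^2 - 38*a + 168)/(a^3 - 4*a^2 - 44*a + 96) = (a^2 - 11*a + 28)/(a^2 - 10*a + 16)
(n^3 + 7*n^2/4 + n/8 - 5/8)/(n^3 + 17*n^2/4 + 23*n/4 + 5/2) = (n - 1/2)/(n + 2)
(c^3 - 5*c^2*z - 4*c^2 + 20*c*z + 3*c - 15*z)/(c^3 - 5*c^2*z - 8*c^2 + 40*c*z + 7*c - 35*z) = (c - 3)/(c - 7)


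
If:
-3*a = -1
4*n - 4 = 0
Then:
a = 1/3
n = 1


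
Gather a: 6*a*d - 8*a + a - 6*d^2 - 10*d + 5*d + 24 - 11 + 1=a*(6*d - 7) - 6*d^2 - 5*d + 14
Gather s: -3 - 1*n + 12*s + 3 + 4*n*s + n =s*(4*n + 12)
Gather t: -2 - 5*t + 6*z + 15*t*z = t*(15*z - 5) + 6*z - 2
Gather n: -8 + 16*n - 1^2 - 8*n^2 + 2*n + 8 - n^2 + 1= -9*n^2 + 18*n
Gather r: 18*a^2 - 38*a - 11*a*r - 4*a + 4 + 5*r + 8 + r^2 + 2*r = 18*a^2 - 42*a + r^2 + r*(7 - 11*a) + 12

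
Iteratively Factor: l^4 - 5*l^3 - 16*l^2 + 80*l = (l + 4)*(l^3 - 9*l^2 + 20*l) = (l - 4)*(l + 4)*(l^2 - 5*l) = (l - 5)*(l - 4)*(l + 4)*(l)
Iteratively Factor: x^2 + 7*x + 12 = (x + 3)*(x + 4)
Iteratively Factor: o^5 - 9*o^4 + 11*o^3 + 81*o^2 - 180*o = (o + 3)*(o^4 - 12*o^3 + 47*o^2 - 60*o) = o*(o + 3)*(o^3 - 12*o^2 + 47*o - 60) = o*(o - 3)*(o + 3)*(o^2 - 9*o + 20) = o*(o - 5)*(o - 3)*(o + 3)*(o - 4)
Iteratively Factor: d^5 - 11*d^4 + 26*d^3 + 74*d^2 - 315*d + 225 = (d - 1)*(d^4 - 10*d^3 + 16*d^2 + 90*d - 225) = (d - 1)*(d + 3)*(d^3 - 13*d^2 + 55*d - 75) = (d - 5)*(d - 1)*(d + 3)*(d^2 - 8*d + 15) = (d - 5)^2*(d - 1)*(d + 3)*(d - 3)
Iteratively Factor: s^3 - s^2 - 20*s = (s)*(s^2 - s - 20) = s*(s - 5)*(s + 4)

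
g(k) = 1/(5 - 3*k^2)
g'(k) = 6*k/(5 - 3*k^2)^2 = 6*k/(3*k^2 - 5)^2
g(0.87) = 0.37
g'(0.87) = 0.70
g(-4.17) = -0.02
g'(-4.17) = -0.01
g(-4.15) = -0.02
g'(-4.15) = -0.01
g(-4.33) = -0.02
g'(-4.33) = -0.01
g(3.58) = -0.03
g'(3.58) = 0.02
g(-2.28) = -0.09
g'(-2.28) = -0.12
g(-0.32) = 0.21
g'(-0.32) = -0.09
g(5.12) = -0.01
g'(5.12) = 0.01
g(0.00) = 0.20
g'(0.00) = 0.00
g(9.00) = 0.00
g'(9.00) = 0.00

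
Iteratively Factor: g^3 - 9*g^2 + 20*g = (g)*(g^2 - 9*g + 20) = g*(g - 4)*(g - 5)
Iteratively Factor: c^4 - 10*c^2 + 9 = (c + 1)*(c^3 - c^2 - 9*c + 9) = (c - 1)*(c + 1)*(c^2 - 9) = (c - 3)*(c - 1)*(c + 1)*(c + 3)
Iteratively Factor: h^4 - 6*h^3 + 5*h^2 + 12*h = (h + 1)*(h^3 - 7*h^2 + 12*h) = (h - 4)*(h + 1)*(h^2 - 3*h) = h*(h - 4)*(h + 1)*(h - 3)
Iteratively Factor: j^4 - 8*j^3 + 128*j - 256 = (j + 4)*(j^3 - 12*j^2 + 48*j - 64) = (j - 4)*(j + 4)*(j^2 - 8*j + 16) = (j - 4)^2*(j + 4)*(j - 4)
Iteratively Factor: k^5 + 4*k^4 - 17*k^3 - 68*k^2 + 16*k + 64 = (k + 4)*(k^4 - 17*k^2 + 16) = (k + 1)*(k + 4)*(k^3 - k^2 - 16*k + 16) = (k + 1)*(k + 4)^2*(k^2 - 5*k + 4) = (k - 4)*(k + 1)*(k + 4)^2*(k - 1)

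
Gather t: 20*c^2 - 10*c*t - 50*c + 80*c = 20*c^2 - 10*c*t + 30*c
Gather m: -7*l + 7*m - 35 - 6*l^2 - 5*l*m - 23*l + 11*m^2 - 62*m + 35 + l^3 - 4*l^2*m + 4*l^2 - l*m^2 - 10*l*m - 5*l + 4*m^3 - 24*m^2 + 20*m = l^3 - 2*l^2 - 35*l + 4*m^3 + m^2*(-l - 13) + m*(-4*l^2 - 15*l - 35)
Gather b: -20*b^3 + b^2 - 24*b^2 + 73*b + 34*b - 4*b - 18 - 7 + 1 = -20*b^3 - 23*b^2 + 103*b - 24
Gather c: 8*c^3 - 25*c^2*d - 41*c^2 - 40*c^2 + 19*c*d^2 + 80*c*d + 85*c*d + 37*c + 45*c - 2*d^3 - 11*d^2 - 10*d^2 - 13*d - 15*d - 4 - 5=8*c^3 + c^2*(-25*d - 81) + c*(19*d^2 + 165*d + 82) - 2*d^3 - 21*d^2 - 28*d - 9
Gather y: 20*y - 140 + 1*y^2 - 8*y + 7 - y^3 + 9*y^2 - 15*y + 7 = -y^3 + 10*y^2 - 3*y - 126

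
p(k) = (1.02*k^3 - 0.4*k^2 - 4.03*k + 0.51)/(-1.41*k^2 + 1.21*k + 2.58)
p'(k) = (2.82*k - 1.21)*(1.02*k^3 - 0.4*k^2 - 4.03*k + 0.51)/(-1.41*k^2 + 1.21*k + 2.58)^2 + (3.06*k^2 - 0.8*k - 4.03)/(-1.41*k^2 + 1.21*k + 2.58) = (-1.4382*k^4 + 2.4684*k^3 + 1.7285*k^2 - 0.6258*k - 11.0145)/(1.9881*k^4 - 3.4122*k^3 - 5.8115*k^2 + 6.2436*k + 6.6564)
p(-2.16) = 0.44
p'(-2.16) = -1.32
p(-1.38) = -1.48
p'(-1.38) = -5.89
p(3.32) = -2.24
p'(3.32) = -0.98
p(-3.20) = 1.53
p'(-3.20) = -0.90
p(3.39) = -2.31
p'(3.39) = -0.96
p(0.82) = -0.95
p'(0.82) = -1.40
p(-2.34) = 0.67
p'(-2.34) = -1.18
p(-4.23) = 2.41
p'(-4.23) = -0.81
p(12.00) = -8.91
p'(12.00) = -0.73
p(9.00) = -6.70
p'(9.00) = -0.74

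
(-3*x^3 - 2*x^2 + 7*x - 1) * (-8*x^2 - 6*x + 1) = 24*x^5 + 34*x^4 - 47*x^3 - 36*x^2 + 13*x - 1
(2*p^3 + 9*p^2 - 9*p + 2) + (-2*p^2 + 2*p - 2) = 2*p^3 + 7*p^2 - 7*p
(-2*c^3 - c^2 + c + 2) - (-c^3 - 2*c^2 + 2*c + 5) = -c^3 + c^2 - c - 3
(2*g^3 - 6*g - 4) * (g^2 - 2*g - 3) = 2*g^5 - 4*g^4 - 12*g^3 + 8*g^2 + 26*g + 12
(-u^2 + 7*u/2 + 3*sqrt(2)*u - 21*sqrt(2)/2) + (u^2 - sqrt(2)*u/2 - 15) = 7*u/2 + 5*sqrt(2)*u/2 - 15 - 21*sqrt(2)/2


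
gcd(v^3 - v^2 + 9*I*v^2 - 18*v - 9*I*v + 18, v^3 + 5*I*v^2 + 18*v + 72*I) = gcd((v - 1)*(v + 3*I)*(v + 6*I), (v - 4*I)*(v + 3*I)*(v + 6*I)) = v^2 + 9*I*v - 18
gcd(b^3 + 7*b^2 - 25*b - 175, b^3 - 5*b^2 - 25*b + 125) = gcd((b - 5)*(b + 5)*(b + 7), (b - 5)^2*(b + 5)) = b^2 - 25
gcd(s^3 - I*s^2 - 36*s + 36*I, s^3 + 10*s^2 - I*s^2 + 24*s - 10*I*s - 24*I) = s^2 + s*(6 - I) - 6*I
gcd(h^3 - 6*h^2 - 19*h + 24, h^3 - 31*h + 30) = h - 1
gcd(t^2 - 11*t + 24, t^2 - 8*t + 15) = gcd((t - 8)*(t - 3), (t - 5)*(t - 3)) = t - 3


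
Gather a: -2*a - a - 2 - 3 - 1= -3*a - 6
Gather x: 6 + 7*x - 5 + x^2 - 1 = x^2 + 7*x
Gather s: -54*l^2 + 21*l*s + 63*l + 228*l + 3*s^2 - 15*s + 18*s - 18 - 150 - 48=-54*l^2 + 291*l + 3*s^2 + s*(21*l + 3) - 216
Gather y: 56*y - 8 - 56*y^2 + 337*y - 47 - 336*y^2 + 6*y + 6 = -392*y^2 + 399*y - 49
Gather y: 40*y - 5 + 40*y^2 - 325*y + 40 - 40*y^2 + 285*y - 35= 0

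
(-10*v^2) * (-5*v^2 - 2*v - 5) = 50*v^4 + 20*v^3 + 50*v^2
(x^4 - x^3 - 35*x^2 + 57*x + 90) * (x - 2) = x^5 - 3*x^4 - 33*x^3 + 127*x^2 - 24*x - 180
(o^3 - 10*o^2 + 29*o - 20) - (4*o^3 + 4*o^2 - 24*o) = -3*o^3 - 14*o^2 + 53*o - 20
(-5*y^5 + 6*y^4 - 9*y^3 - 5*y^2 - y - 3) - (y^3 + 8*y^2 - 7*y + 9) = -5*y^5 + 6*y^4 - 10*y^3 - 13*y^2 + 6*y - 12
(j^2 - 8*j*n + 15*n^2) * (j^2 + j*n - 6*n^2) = j^4 - 7*j^3*n + j^2*n^2 + 63*j*n^3 - 90*n^4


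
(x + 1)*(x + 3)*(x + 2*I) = x^3 + 4*x^2 + 2*I*x^2 + 3*x + 8*I*x + 6*I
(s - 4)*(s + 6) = s^2 + 2*s - 24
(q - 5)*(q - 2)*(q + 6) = q^3 - q^2 - 32*q + 60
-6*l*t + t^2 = t*(-6*l + t)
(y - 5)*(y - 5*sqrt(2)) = y^2 - 5*sqrt(2)*y - 5*y + 25*sqrt(2)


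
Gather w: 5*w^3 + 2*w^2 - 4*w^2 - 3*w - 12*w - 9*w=5*w^3 - 2*w^2 - 24*w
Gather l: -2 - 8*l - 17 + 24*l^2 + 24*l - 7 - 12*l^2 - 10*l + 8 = 12*l^2 + 6*l - 18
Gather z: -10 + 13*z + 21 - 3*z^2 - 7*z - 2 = -3*z^2 + 6*z + 9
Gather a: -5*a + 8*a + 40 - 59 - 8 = 3*a - 27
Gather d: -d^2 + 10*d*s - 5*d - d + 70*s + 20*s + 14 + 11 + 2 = -d^2 + d*(10*s - 6) + 90*s + 27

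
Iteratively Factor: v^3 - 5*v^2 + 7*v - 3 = (v - 3)*(v^2 - 2*v + 1) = (v - 3)*(v - 1)*(v - 1)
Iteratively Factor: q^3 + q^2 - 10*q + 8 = (q + 4)*(q^2 - 3*q + 2) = (q - 2)*(q + 4)*(q - 1)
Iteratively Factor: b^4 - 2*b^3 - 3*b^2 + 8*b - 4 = (b - 1)*(b^3 - b^2 - 4*b + 4) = (b - 1)^2*(b^2 - 4) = (b - 2)*(b - 1)^2*(b + 2)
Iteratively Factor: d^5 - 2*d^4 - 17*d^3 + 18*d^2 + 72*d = (d - 4)*(d^4 + 2*d^3 - 9*d^2 - 18*d) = d*(d - 4)*(d^3 + 2*d^2 - 9*d - 18) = d*(d - 4)*(d - 3)*(d^2 + 5*d + 6) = d*(d - 4)*(d - 3)*(d + 2)*(d + 3)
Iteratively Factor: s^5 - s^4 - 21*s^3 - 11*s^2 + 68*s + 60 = (s + 2)*(s^4 - 3*s^3 - 15*s^2 + 19*s + 30) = (s - 2)*(s + 2)*(s^3 - s^2 - 17*s - 15) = (s - 2)*(s + 2)*(s + 3)*(s^2 - 4*s - 5) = (s - 5)*(s - 2)*(s + 2)*(s + 3)*(s + 1)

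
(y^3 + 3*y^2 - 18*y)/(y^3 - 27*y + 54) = y/(y - 3)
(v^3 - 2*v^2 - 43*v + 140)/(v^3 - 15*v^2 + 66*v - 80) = (v^2 + 3*v - 28)/(v^2 - 10*v + 16)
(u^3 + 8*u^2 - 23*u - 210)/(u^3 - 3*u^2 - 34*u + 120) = (u + 7)/(u - 4)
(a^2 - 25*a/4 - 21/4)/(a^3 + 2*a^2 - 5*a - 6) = (4*a^2 - 25*a - 21)/(4*(a^3 + 2*a^2 - 5*a - 6))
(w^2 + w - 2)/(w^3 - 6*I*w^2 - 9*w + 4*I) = (w^2 + w - 2)/(w^3 - 6*I*w^2 - 9*w + 4*I)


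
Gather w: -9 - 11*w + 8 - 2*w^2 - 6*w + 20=-2*w^2 - 17*w + 19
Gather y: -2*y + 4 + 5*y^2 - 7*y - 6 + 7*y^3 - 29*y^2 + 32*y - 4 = 7*y^3 - 24*y^2 + 23*y - 6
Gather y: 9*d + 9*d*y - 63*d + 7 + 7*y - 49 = -54*d + y*(9*d + 7) - 42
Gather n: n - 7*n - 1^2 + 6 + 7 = 12 - 6*n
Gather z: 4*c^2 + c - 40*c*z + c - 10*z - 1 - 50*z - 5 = 4*c^2 + 2*c + z*(-40*c - 60) - 6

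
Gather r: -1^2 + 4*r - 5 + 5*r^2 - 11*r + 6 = 5*r^2 - 7*r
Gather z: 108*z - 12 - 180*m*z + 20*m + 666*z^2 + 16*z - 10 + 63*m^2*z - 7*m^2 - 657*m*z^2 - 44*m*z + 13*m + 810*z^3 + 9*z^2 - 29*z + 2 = -7*m^2 + 33*m + 810*z^3 + z^2*(675 - 657*m) + z*(63*m^2 - 224*m + 95) - 20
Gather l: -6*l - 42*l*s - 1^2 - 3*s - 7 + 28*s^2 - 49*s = l*(-42*s - 6) + 28*s^2 - 52*s - 8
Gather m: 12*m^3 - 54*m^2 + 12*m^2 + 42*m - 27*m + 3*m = 12*m^3 - 42*m^2 + 18*m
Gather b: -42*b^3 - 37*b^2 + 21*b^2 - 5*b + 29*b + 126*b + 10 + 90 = -42*b^3 - 16*b^2 + 150*b + 100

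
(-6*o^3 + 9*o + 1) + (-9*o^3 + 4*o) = -15*o^3 + 13*o + 1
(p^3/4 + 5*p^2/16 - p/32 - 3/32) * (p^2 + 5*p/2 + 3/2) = p^5/4 + 15*p^4/16 + 9*p^3/8 + 19*p^2/64 - 9*p/32 - 9/64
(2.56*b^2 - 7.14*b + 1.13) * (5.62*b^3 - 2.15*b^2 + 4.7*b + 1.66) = 14.3872*b^5 - 45.6308*b^4 + 33.7336*b^3 - 31.7379*b^2 - 6.5414*b + 1.8758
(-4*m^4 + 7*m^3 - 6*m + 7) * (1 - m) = 4*m^5 - 11*m^4 + 7*m^3 + 6*m^2 - 13*m + 7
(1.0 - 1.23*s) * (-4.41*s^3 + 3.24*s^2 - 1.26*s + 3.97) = 5.4243*s^4 - 8.3952*s^3 + 4.7898*s^2 - 6.1431*s + 3.97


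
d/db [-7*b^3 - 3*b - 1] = -21*b^2 - 3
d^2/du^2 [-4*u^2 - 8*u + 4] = -8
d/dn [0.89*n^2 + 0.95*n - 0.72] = 1.78*n + 0.95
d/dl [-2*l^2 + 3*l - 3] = 3 - 4*l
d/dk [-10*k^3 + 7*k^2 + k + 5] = -30*k^2 + 14*k + 1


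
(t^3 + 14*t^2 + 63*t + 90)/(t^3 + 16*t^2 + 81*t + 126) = (t + 5)/(t + 7)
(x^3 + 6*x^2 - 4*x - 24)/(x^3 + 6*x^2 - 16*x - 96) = (x^2 - 4)/(x^2 - 16)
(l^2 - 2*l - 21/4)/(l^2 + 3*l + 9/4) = (2*l - 7)/(2*l + 3)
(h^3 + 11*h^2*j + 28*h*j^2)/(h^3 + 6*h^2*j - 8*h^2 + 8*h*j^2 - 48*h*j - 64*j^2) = h*(h + 7*j)/(h^2 + 2*h*j - 8*h - 16*j)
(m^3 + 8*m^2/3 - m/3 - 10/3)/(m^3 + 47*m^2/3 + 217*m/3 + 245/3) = (m^2 + m - 2)/(m^2 + 14*m + 49)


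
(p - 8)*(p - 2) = p^2 - 10*p + 16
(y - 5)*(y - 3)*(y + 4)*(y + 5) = y^4 + y^3 - 37*y^2 - 25*y + 300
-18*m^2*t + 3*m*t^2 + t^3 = t*(-3*m + t)*(6*m + t)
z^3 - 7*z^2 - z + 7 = (z - 7)*(z - 1)*(z + 1)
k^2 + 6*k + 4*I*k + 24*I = (k + 6)*(k + 4*I)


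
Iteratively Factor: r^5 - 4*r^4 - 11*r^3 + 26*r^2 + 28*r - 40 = (r - 1)*(r^4 - 3*r^3 - 14*r^2 + 12*r + 40) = (r - 1)*(r + 2)*(r^3 - 5*r^2 - 4*r + 20) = (r - 5)*(r - 1)*(r + 2)*(r^2 - 4) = (r - 5)*(r - 1)*(r + 2)^2*(r - 2)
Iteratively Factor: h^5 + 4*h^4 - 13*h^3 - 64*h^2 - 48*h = (h + 3)*(h^4 + h^3 - 16*h^2 - 16*h) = (h + 1)*(h + 3)*(h^3 - 16*h) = h*(h + 1)*(h + 3)*(h^2 - 16) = h*(h - 4)*(h + 1)*(h + 3)*(h + 4)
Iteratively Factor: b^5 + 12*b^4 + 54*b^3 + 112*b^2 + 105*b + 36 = (b + 4)*(b^4 + 8*b^3 + 22*b^2 + 24*b + 9) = (b + 1)*(b + 4)*(b^3 + 7*b^2 + 15*b + 9) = (b + 1)*(b + 3)*(b + 4)*(b^2 + 4*b + 3) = (b + 1)^2*(b + 3)*(b + 4)*(b + 3)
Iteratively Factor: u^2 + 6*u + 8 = (u + 2)*(u + 4)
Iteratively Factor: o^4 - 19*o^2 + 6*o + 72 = (o - 3)*(o^3 + 3*o^2 - 10*o - 24) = (o - 3)^2*(o^2 + 6*o + 8) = (o - 3)^2*(o + 4)*(o + 2)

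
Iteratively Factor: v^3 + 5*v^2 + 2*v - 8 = (v + 4)*(v^2 + v - 2) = (v - 1)*(v + 4)*(v + 2)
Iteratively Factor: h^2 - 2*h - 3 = (h + 1)*(h - 3)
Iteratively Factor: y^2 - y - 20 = (y + 4)*(y - 5)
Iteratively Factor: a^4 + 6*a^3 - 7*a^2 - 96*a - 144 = (a + 3)*(a^3 + 3*a^2 - 16*a - 48) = (a + 3)^2*(a^2 - 16) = (a + 3)^2*(a + 4)*(a - 4)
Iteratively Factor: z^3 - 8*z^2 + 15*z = (z)*(z^2 - 8*z + 15) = z*(z - 5)*(z - 3)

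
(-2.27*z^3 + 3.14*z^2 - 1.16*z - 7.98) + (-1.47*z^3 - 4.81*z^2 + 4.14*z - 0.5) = -3.74*z^3 - 1.67*z^2 + 2.98*z - 8.48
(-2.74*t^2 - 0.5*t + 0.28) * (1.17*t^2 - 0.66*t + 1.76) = -3.2058*t^4 + 1.2234*t^3 - 4.1648*t^2 - 1.0648*t + 0.4928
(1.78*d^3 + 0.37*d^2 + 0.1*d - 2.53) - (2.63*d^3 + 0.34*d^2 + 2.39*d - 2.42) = -0.85*d^3 + 0.03*d^2 - 2.29*d - 0.11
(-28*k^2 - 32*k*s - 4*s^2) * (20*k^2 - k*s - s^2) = -560*k^4 - 612*k^3*s - 20*k^2*s^2 + 36*k*s^3 + 4*s^4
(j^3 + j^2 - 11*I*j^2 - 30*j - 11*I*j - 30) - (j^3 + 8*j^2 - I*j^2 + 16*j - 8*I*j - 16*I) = -7*j^2 - 10*I*j^2 - 46*j - 3*I*j - 30 + 16*I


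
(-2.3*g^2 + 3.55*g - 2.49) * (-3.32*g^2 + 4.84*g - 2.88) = 7.636*g^4 - 22.918*g^3 + 32.0728*g^2 - 22.2756*g + 7.1712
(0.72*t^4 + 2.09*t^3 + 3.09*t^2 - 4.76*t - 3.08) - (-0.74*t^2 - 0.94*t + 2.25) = 0.72*t^4 + 2.09*t^3 + 3.83*t^2 - 3.82*t - 5.33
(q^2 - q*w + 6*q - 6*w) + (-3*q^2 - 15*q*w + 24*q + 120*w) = -2*q^2 - 16*q*w + 30*q + 114*w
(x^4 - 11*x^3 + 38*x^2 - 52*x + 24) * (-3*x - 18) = -3*x^5 + 15*x^4 + 84*x^3 - 528*x^2 + 864*x - 432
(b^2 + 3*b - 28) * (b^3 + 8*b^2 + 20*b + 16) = b^5 + 11*b^4 + 16*b^3 - 148*b^2 - 512*b - 448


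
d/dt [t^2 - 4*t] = 2*t - 4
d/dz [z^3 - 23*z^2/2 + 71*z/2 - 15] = 3*z^2 - 23*z + 71/2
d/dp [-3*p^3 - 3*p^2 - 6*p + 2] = -9*p^2 - 6*p - 6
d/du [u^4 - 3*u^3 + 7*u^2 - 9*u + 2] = 4*u^3 - 9*u^2 + 14*u - 9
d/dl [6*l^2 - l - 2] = 12*l - 1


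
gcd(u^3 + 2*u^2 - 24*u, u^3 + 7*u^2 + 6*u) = u^2 + 6*u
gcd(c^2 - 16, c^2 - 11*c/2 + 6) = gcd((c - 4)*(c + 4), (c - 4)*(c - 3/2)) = c - 4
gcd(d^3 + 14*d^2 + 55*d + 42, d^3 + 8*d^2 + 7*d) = d^2 + 8*d + 7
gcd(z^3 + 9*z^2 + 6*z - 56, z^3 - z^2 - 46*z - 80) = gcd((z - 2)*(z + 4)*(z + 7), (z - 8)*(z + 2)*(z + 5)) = 1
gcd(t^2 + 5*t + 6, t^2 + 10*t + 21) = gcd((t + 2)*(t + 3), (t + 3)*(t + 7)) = t + 3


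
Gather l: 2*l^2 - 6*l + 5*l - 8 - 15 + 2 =2*l^2 - l - 21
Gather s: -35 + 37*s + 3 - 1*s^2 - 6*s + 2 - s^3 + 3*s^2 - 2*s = -s^3 + 2*s^2 + 29*s - 30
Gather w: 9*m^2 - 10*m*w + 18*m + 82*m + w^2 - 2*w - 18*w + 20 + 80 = 9*m^2 + 100*m + w^2 + w*(-10*m - 20) + 100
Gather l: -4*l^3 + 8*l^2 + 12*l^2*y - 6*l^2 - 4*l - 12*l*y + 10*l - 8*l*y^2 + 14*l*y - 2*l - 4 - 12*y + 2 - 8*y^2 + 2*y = -4*l^3 + l^2*(12*y + 2) + l*(-8*y^2 + 2*y + 4) - 8*y^2 - 10*y - 2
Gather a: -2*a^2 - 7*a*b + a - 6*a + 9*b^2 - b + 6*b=-2*a^2 + a*(-7*b - 5) + 9*b^2 + 5*b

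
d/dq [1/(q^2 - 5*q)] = (5 - 2*q)/(q^2*(q - 5)^2)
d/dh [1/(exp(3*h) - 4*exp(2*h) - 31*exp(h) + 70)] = (-3*exp(2*h) + 8*exp(h) + 31)*exp(h)/(exp(3*h) - 4*exp(2*h) - 31*exp(h) + 70)^2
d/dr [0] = 0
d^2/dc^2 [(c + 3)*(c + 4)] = 2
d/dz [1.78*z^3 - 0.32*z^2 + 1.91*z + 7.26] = 5.34*z^2 - 0.64*z + 1.91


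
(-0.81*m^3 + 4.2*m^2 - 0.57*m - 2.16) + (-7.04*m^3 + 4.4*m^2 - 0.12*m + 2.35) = -7.85*m^3 + 8.6*m^2 - 0.69*m + 0.19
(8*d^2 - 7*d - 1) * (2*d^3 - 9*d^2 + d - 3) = 16*d^5 - 86*d^4 + 69*d^3 - 22*d^2 + 20*d + 3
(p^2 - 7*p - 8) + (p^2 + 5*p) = 2*p^2 - 2*p - 8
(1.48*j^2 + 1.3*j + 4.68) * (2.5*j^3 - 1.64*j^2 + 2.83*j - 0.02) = 3.7*j^5 + 0.8228*j^4 + 13.7564*j^3 - 4.0258*j^2 + 13.2184*j - 0.0936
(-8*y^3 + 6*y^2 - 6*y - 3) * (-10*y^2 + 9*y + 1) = 80*y^5 - 132*y^4 + 106*y^3 - 18*y^2 - 33*y - 3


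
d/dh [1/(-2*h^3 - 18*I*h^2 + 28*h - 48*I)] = (3*h^2 + 18*I*h - 14)/(2*(h^3 + 9*I*h^2 - 14*h + 24*I)^2)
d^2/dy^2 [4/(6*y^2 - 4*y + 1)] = 16*(-18*y^2 + 12*y + 8*(3*y - 1)^2 - 3)/(6*y^2 - 4*y + 1)^3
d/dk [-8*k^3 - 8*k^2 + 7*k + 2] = -24*k^2 - 16*k + 7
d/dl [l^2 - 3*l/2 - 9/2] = 2*l - 3/2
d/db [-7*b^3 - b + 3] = -21*b^2 - 1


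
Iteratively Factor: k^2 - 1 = (k + 1)*(k - 1)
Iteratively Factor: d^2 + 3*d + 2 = (d + 1)*(d + 2)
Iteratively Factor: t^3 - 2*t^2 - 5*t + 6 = (t + 2)*(t^2 - 4*t + 3) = (t - 3)*(t + 2)*(t - 1)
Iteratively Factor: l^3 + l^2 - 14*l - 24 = (l + 2)*(l^2 - l - 12) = (l + 2)*(l + 3)*(l - 4)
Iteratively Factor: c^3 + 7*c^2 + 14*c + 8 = (c + 1)*(c^2 + 6*c + 8) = (c + 1)*(c + 2)*(c + 4)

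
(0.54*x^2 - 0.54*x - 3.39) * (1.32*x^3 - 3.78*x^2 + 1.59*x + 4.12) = 0.7128*x^5 - 2.754*x^4 - 1.575*x^3 + 14.1804*x^2 - 7.6149*x - 13.9668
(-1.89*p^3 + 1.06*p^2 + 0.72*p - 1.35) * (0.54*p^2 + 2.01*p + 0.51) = -1.0206*p^5 - 3.2265*p^4 + 1.5555*p^3 + 1.2588*p^2 - 2.3463*p - 0.6885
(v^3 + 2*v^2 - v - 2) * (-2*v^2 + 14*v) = -2*v^5 + 10*v^4 + 30*v^3 - 10*v^2 - 28*v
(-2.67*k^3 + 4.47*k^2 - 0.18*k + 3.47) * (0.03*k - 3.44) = -0.0801*k^4 + 9.3189*k^3 - 15.3822*k^2 + 0.7233*k - 11.9368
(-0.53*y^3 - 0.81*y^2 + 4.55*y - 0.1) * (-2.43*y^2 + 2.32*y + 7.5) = 1.2879*y^5 + 0.7387*y^4 - 16.9107*y^3 + 4.724*y^2 + 33.893*y - 0.75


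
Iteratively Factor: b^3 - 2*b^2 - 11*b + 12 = (b + 3)*(b^2 - 5*b + 4) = (b - 1)*(b + 3)*(b - 4)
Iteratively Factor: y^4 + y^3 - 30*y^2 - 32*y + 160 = (y - 5)*(y^3 + 6*y^2 - 32) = (y - 5)*(y - 2)*(y^2 + 8*y + 16) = (y - 5)*(y - 2)*(y + 4)*(y + 4)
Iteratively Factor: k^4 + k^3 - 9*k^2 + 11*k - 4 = (k - 1)*(k^3 + 2*k^2 - 7*k + 4) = (k - 1)*(k + 4)*(k^2 - 2*k + 1) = (k - 1)^2*(k + 4)*(k - 1)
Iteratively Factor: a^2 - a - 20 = (a - 5)*(a + 4)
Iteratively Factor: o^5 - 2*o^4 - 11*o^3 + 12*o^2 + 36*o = (o + 2)*(o^4 - 4*o^3 - 3*o^2 + 18*o) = (o + 2)^2*(o^3 - 6*o^2 + 9*o) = (o - 3)*(o + 2)^2*(o^2 - 3*o) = (o - 3)^2*(o + 2)^2*(o)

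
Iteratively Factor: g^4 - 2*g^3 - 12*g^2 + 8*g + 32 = (g + 2)*(g^3 - 4*g^2 - 4*g + 16) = (g - 4)*(g + 2)*(g^2 - 4) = (g - 4)*(g - 2)*(g + 2)*(g + 2)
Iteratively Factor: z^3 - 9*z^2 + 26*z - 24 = (z - 3)*(z^2 - 6*z + 8) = (z - 4)*(z - 3)*(z - 2)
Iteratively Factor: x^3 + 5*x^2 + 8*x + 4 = (x + 2)*(x^2 + 3*x + 2) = (x + 1)*(x + 2)*(x + 2)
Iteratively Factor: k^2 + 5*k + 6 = (k + 3)*(k + 2)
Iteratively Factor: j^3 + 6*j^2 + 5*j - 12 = (j + 3)*(j^2 + 3*j - 4) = (j + 3)*(j + 4)*(j - 1)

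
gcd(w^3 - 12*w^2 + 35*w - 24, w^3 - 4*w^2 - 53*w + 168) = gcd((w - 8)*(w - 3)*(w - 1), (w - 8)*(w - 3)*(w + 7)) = w^2 - 11*w + 24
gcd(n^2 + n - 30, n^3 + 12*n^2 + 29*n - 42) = n + 6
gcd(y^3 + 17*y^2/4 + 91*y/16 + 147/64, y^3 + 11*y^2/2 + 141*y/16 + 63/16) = y^2 + 5*y/2 + 21/16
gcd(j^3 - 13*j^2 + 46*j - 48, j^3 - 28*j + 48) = j - 2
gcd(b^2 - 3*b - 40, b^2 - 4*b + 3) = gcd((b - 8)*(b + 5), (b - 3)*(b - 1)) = 1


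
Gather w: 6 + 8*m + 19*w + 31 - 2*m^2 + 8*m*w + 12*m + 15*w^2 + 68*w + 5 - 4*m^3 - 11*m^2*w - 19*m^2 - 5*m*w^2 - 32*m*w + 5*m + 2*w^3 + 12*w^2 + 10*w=-4*m^3 - 21*m^2 + 25*m + 2*w^3 + w^2*(27 - 5*m) + w*(-11*m^2 - 24*m + 97) + 42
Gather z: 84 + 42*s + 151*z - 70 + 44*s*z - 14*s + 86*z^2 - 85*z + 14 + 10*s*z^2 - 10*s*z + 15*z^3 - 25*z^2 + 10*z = 28*s + 15*z^3 + z^2*(10*s + 61) + z*(34*s + 76) + 28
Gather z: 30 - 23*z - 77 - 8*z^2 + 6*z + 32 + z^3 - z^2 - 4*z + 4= z^3 - 9*z^2 - 21*z - 11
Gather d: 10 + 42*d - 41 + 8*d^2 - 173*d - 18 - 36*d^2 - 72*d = -28*d^2 - 203*d - 49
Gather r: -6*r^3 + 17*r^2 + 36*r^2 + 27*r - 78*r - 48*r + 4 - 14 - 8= -6*r^3 + 53*r^2 - 99*r - 18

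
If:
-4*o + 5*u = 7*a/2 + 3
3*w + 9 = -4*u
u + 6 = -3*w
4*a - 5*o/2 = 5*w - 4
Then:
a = -832/297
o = 134/297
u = -1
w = -5/3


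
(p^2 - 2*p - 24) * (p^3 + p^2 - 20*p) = p^5 - p^4 - 46*p^3 + 16*p^2 + 480*p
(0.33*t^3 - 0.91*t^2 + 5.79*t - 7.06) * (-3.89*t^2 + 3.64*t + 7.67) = -1.2837*t^5 + 4.7411*t^4 - 23.3044*t^3 + 41.5593*t^2 + 18.7109*t - 54.1502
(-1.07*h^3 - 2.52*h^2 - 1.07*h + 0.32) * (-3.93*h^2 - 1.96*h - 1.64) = 4.2051*h^5 + 12.0008*h^4 + 10.8991*h^3 + 4.9724*h^2 + 1.1276*h - 0.5248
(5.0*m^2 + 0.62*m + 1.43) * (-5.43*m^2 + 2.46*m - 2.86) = -27.15*m^4 + 8.9334*m^3 - 20.5397*m^2 + 1.7446*m - 4.0898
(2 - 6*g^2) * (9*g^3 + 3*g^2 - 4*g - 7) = -54*g^5 - 18*g^4 + 42*g^3 + 48*g^2 - 8*g - 14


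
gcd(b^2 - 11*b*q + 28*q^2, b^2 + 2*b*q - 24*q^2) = -b + 4*q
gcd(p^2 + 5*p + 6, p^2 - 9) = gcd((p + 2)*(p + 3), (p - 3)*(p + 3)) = p + 3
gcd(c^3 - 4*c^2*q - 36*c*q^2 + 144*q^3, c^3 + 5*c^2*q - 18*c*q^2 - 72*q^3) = -c^2 - 2*c*q + 24*q^2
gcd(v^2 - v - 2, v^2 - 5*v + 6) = v - 2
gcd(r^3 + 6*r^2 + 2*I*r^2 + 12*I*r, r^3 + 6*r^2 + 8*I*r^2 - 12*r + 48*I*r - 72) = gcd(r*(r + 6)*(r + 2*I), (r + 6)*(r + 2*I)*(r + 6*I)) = r^2 + r*(6 + 2*I) + 12*I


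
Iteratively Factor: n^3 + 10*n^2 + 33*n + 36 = (n + 4)*(n^2 + 6*n + 9) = (n + 3)*(n + 4)*(n + 3)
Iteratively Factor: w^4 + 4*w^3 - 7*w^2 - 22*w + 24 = (w - 2)*(w^3 + 6*w^2 + 5*w - 12) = (w - 2)*(w + 3)*(w^2 + 3*w - 4) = (w - 2)*(w + 3)*(w + 4)*(w - 1)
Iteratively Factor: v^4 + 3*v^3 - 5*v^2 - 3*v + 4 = (v - 1)*(v^3 + 4*v^2 - v - 4) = (v - 1)^2*(v^2 + 5*v + 4) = (v - 1)^2*(v + 1)*(v + 4)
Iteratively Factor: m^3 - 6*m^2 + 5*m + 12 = (m - 4)*(m^2 - 2*m - 3) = (m - 4)*(m + 1)*(m - 3)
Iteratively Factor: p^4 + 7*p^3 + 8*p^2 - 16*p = (p)*(p^3 + 7*p^2 + 8*p - 16) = p*(p + 4)*(p^2 + 3*p - 4) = p*(p + 4)^2*(p - 1)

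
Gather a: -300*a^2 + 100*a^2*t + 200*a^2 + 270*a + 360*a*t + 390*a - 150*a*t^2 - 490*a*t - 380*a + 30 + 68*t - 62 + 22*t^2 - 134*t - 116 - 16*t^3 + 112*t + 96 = a^2*(100*t - 100) + a*(-150*t^2 - 130*t + 280) - 16*t^3 + 22*t^2 + 46*t - 52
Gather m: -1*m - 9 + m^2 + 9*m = m^2 + 8*m - 9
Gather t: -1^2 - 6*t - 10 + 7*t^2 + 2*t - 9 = 7*t^2 - 4*t - 20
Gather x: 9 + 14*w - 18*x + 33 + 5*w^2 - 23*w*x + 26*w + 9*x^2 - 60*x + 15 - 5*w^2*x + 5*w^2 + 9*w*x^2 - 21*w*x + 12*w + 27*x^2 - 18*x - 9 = 10*w^2 + 52*w + x^2*(9*w + 36) + x*(-5*w^2 - 44*w - 96) + 48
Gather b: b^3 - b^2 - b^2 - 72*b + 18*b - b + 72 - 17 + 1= b^3 - 2*b^2 - 55*b + 56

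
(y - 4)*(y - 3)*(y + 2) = y^3 - 5*y^2 - 2*y + 24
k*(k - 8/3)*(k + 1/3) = k^3 - 7*k^2/3 - 8*k/9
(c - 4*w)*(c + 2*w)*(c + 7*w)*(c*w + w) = c^4*w + 5*c^3*w^2 + c^3*w - 22*c^2*w^3 + 5*c^2*w^2 - 56*c*w^4 - 22*c*w^3 - 56*w^4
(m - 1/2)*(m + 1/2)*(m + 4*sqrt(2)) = m^3 + 4*sqrt(2)*m^2 - m/4 - sqrt(2)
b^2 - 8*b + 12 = (b - 6)*(b - 2)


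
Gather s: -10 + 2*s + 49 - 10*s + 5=44 - 8*s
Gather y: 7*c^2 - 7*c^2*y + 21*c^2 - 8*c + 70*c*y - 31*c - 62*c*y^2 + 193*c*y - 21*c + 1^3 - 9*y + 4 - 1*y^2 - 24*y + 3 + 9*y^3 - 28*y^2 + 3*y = 28*c^2 - 60*c + 9*y^3 + y^2*(-62*c - 29) + y*(-7*c^2 + 263*c - 30) + 8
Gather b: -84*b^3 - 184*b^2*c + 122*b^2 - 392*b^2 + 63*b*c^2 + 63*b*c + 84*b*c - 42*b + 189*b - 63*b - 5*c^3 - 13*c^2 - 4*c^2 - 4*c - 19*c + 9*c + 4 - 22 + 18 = -84*b^3 + b^2*(-184*c - 270) + b*(63*c^2 + 147*c + 84) - 5*c^3 - 17*c^2 - 14*c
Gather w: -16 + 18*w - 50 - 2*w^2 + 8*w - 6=-2*w^2 + 26*w - 72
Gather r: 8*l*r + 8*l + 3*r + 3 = 8*l + r*(8*l + 3) + 3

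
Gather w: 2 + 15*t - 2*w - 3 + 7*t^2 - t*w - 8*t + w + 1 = 7*t^2 + 7*t + w*(-t - 1)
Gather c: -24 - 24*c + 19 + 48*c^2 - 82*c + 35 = 48*c^2 - 106*c + 30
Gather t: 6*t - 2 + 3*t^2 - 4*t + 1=3*t^2 + 2*t - 1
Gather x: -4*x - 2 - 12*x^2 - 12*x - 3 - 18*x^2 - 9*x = -30*x^2 - 25*x - 5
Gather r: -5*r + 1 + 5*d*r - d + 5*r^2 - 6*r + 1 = -d + 5*r^2 + r*(5*d - 11) + 2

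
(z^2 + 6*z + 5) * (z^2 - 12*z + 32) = z^4 - 6*z^3 - 35*z^2 + 132*z + 160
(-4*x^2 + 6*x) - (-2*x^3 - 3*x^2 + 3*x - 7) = 2*x^3 - x^2 + 3*x + 7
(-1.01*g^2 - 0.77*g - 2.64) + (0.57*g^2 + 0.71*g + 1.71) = -0.44*g^2 - 0.0600000000000001*g - 0.93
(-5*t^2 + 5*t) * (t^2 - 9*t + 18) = -5*t^4 + 50*t^3 - 135*t^2 + 90*t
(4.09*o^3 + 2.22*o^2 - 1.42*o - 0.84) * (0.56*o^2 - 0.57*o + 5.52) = 2.2904*o^5 - 1.0881*o^4 + 20.5162*o^3 + 12.5934*o^2 - 7.3596*o - 4.6368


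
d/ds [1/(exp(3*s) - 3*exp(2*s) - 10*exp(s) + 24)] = (-3*exp(2*s) + 6*exp(s) + 10)*exp(s)/(exp(3*s) - 3*exp(2*s) - 10*exp(s) + 24)^2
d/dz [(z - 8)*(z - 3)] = 2*z - 11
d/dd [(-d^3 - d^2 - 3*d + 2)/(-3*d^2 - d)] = (3*d^4 + 2*d^3 - 8*d^2 + 12*d + 2)/(d^2*(9*d^2 + 6*d + 1))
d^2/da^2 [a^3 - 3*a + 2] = 6*a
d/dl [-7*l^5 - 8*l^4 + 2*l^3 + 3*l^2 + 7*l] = -35*l^4 - 32*l^3 + 6*l^2 + 6*l + 7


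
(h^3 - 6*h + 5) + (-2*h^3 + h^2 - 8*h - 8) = -h^3 + h^2 - 14*h - 3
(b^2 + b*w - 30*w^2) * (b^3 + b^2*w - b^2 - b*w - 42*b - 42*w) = b^5 + 2*b^4*w - b^4 - 29*b^3*w^2 - 2*b^3*w - 42*b^3 - 30*b^2*w^3 + 29*b^2*w^2 - 84*b^2*w + 30*b*w^3 + 1218*b*w^2 + 1260*w^3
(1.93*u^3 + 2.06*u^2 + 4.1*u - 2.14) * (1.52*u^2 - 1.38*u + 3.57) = 2.9336*u^5 + 0.4678*u^4 + 10.2793*u^3 - 1.5566*u^2 + 17.5902*u - 7.6398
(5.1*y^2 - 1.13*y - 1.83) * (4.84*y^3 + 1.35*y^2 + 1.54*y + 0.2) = 24.684*y^5 + 1.4158*y^4 - 2.5287*y^3 - 3.1907*y^2 - 3.0442*y - 0.366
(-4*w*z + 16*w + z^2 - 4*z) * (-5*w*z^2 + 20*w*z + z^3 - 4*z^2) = 20*w^2*z^3 - 160*w^2*z^2 + 320*w^2*z - 9*w*z^4 + 72*w*z^3 - 144*w*z^2 + z^5 - 8*z^4 + 16*z^3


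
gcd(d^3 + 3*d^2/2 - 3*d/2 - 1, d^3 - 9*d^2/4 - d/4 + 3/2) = d - 1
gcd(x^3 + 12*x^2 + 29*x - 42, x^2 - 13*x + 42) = 1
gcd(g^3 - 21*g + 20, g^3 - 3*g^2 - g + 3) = g - 1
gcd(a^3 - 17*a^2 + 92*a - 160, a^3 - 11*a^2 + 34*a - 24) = a - 4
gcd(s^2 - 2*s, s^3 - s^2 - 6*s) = s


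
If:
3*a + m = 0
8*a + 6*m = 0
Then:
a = 0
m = 0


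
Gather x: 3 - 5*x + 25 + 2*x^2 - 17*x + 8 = 2*x^2 - 22*x + 36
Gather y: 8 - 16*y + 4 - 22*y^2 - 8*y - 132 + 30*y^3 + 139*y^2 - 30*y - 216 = 30*y^3 + 117*y^2 - 54*y - 336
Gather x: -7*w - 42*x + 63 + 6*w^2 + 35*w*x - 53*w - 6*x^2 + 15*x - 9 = 6*w^2 - 60*w - 6*x^2 + x*(35*w - 27) + 54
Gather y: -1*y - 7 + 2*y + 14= y + 7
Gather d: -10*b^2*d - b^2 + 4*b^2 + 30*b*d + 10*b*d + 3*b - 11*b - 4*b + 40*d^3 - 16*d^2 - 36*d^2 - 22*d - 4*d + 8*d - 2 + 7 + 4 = 3*b^2 - 12*b + 40*d^3 - 52*d^2 + d*(-10*b^2 + 40*b - 18) + 9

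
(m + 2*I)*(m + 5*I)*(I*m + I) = I*m^3 - 7*m^2 + I*m^2 - 7*m - 10*I*m - 10*I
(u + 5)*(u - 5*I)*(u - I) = u^3 + 5*u^2 - 6*I*u^2 - 5*u - 30*I*u - 25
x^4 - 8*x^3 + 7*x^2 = x^2*(x - 7)*(x - 1)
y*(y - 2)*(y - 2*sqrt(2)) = y^3 - 2*sqrt(2)*y^2 - 2*y^2 + 4*sqrt(2)*y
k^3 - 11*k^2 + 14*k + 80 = (k - 8)*(k - 5)*(k + 2)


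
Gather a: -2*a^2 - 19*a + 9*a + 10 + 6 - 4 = -2*a^2 - 10*a + 12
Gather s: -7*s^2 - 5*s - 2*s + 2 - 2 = -7*s^2 - 7*s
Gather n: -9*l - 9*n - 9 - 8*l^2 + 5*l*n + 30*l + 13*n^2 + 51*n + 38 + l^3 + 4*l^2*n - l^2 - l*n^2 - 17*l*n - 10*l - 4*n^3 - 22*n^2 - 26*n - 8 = l^3 - 9*l^2 + 11*l - 4*n^3 + n^2*(-l - 9) + n*(4*l^2 - 12*l + 16) + 21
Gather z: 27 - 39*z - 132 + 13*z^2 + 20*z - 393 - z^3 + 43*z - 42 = -z^3 + 13*z^2 + 24*z - 540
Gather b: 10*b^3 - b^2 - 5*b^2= 10*b^3 - 6*b^2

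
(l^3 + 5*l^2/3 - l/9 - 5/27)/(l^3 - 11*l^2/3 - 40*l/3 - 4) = (9*l^2 + 12*l - 5)/(9*(l^2 - 4*l - 12))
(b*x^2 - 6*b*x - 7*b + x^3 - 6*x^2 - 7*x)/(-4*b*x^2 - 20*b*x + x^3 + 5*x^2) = (-b*x^2 + 6*b*x + 7*b - x^3 + 6*x^2 + 7*x)/(x*(4*b*x + 20*b - x^2 - 5*x))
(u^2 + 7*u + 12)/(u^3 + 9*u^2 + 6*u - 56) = (u + 3)/(u^2 + 5*u - 14)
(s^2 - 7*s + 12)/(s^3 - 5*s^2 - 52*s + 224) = (s - 3)/(s^2 - s - 56)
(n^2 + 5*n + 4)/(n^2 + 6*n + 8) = (n + 1)/(n + 2)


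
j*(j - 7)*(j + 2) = j^3 - 5*j^2 - 14*j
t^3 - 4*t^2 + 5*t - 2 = (t - 2)*(t - 1)^2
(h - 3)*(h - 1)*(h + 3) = h^3 - h^2 - 9*h + 9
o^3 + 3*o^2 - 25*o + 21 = (o - 3)*(o - 1)*(o + 7)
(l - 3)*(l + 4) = l^2 + l - 12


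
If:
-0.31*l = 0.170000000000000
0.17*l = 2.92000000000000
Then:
No Solution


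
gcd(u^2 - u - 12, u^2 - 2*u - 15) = u + 3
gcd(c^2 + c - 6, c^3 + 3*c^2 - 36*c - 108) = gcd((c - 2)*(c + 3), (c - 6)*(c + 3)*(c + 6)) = c + 3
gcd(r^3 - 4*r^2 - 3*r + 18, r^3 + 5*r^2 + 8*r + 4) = r + 2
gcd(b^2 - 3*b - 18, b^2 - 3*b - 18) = b^2 - 3*b - 18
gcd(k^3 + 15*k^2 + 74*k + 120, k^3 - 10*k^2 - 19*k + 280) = k + 5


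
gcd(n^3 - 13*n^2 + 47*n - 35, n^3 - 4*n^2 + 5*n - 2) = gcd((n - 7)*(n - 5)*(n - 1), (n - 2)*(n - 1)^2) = n - 1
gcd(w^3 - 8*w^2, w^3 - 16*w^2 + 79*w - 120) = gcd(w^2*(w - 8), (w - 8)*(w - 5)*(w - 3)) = w - 8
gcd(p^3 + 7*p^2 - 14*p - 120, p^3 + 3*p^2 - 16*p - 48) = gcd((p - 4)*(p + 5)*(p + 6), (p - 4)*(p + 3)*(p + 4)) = p - 4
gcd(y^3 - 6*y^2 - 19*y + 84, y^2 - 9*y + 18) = y - 3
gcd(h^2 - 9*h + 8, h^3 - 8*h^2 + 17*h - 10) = h - 1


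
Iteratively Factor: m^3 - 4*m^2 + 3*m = (m)*(m^2 - 4*m + 3) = m*(m - 3)*(m - 1)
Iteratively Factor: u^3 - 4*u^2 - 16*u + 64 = (u - 4)*(u^2 - 16) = (u - 4)^2*(u + 4)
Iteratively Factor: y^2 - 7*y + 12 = (y - 3)*(y - 4)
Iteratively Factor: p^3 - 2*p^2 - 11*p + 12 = (p + 3)*(p^2 - 5*p + 4) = (p - 4)*(p + 3)*(p - 1)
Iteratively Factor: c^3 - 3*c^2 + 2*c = (c - 2)*(c^2 - c) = c*(c - 2)*(c - 1)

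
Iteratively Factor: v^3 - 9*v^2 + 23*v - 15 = (v - 5)*(v^2 - 4*v + 3) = (v - 5)*(v - 1)*(v - 3)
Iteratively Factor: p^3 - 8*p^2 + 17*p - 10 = (p - 2)*(p^2 - 6*p + 5) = (p - 5)*(p - 2)*(p - 1)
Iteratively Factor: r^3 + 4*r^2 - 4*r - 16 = (r + 4)*(r^2 - 4) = (r + 2)*(r + 4)*(r - 2)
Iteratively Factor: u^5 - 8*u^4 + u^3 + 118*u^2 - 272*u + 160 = (u + 4)*(u^4 - 12*u^3 + 49*u^2 - 78*u + 40) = (u - 1)*(u + 4)*(u^3 - 11*u^2 + 38*u - 40) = (u - 2)*(u - 1)*(u + 4)*(u^2 - 9*u + 20) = (u - 4)*(u - 2)*(u - 1)*(u + 4)*(u - 5)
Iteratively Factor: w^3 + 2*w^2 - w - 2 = (w + 2)*(w^2 - 1) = (w + 1)*(w + 2)*(w - 1)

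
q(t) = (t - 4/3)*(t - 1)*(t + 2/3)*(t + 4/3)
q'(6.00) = 799.26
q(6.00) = 1140.74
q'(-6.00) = -870.07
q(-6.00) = 1277.63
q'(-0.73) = 2.07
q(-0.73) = -0.14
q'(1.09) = -0.74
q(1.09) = -0.09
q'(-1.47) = -7.09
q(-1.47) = 0.76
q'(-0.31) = 1.89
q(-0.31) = 0.79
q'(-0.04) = 0.79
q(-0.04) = 1.16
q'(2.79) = 66.04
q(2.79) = 37.16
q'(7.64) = 1688.65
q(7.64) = 3121.39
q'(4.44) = 309.29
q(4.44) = 315.08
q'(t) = (t - 4/3)*(t - 1)*(t + 2/3) + (t - 4/3)*(t - 1)*(t + 4/3) + (t - 4/3)*(t + 2/3)*(t + 4/3) + (t - 1)*(t + 2/3)*(t + 4/3) = 4*t^3 - t^2 - 44*t/9 + 16/27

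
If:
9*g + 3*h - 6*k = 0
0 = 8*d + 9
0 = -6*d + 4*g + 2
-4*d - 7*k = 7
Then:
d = -9/8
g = -35/16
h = 655/112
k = -5/14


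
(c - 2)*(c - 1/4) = c^2 - 9*c/4 + 1/2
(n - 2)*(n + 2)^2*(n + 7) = n^4 + 9*n^3 + 10*n^2 - 36*n - 56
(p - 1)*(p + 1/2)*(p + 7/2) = p^3 + 3*p^2 - 9*p/4 - 7/4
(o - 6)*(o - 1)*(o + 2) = o^3 - 5*o^2 - 8*o + 12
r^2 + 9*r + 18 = (r + 3)*(r + 6)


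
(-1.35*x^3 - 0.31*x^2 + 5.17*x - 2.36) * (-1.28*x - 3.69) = 1.728*x^4 + 5.3783*x^3 - 5.4737*x^2 - 16.0565*x + 8.7084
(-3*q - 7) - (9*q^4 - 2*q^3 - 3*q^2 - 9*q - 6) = -9*q^4 + 2*q^3 + 3*q^2 + 6*q - 1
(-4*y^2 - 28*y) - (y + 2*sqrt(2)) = -4*y^2 - 29*y - 2*sqrt(2)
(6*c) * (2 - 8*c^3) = -48*c^4 + 12*c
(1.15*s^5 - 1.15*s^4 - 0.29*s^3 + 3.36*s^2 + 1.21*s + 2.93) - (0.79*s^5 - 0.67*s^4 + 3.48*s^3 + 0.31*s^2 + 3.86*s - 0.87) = 0.36*s^5 - 0.48*s^4 - 3.77*s^3 + 3.05*s^2 - 2.65*s + 3.8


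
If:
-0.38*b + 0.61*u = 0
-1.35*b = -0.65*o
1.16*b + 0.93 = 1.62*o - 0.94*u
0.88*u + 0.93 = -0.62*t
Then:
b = 0.57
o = 1.19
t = -2.01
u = 0.36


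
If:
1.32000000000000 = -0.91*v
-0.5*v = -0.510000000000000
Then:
No Solution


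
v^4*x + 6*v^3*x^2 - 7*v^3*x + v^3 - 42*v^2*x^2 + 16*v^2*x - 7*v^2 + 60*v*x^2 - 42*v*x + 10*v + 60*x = (v - 5)*(v - 2)*(v + 6*x)*(v*x + 1)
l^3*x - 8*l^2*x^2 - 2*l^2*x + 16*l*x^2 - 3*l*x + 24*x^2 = (l - 3)*(l - 8*x)*(l*x + x)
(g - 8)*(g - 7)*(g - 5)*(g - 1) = g^4 - 21*g^3 + 151*g^2 - 411*g + 280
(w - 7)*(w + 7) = w^2 - 49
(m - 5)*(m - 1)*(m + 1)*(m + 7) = m^4 + 2*m^3 - 36*m^2 - 2*m + 35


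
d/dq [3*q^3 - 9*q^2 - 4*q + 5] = 9*q^2 - 18*q - 4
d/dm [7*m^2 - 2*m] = 14*m - 2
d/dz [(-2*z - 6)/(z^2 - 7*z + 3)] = 2*(z^2 + 6*z - 24)/(z^4 - 14*z^3 + 55*z^2 - 42*z + 9)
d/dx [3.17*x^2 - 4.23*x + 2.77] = 6.34*x - 4.23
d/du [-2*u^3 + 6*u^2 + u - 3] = -6*u^2 + 12*u + 1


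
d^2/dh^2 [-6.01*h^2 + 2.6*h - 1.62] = -12.0200000000000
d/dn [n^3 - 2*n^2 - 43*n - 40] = 3*n^2 - 4*n - 43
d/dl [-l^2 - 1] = -2*l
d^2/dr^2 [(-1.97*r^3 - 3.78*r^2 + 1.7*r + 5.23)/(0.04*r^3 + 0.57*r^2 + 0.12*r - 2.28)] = (1.38777878078145e-17*r^7 + 0.0777359999999998*r^6 + 0.0730559999999985*r^5 - 1.714128*r^4 - 6.49011599999998*r^3 - 14.03451*r^2 - 43.18092*r - 24.625224)/(6.4e-5*r^9 + 0.002736*r^8 + 0.039564*r^7 + 0.190665*r^6 - 0.193212*r^5 - 2.263356*r^4 - 0.310176*r^3 + 8.790768*r^2 + 1.871424*r - 11.852352)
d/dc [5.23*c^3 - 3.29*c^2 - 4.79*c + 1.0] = 15.69*c^2 - 6.58*c - 4.79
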